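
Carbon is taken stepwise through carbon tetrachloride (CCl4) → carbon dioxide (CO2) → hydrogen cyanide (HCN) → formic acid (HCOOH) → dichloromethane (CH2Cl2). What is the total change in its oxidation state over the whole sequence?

-4

Carbon oxidation states along the series — carbon tetrachloride: +4, carbon dioxide: +4, hydrogen cyanide: +2, formic acid: +2, dichloromethane: 0.
Net change = 0 − (+4) = -4.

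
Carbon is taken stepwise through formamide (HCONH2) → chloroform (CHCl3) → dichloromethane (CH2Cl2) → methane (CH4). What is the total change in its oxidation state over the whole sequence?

Carbon oxidation states along the series — formamide: +2, chloroform: +2, dichloromethane: 0, methane: -4.
Net change = -4 − (+2) = -6.

-6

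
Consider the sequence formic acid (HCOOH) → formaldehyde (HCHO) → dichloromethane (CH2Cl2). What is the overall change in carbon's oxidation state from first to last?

-2

Carbon oxidation states along the series — formic acid: +2, formaldehyde: 0, dichloromethane: 0.
Net change = 0 − (+2) = -2.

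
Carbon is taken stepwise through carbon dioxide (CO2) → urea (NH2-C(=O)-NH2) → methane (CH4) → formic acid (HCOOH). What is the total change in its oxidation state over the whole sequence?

Carbon oxidation states along the series — carbon dioxide: +4, urea: +4, methane: -4, formic acid: +2.
Net change = +2 − (+4) = -2.

-2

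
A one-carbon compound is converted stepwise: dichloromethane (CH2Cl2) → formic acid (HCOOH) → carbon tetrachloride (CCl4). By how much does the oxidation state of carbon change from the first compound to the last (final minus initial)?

Carbon oxidation states along the series — dichloromethane: 0, formic acid: +2, carbon tetrachloride: +4.
Net change = +4 − (0) = +4.

+4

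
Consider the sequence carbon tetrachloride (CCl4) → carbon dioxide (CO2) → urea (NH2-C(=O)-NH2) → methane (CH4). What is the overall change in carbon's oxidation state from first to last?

-8

Carbon oxidation states along the series — carbon tetrachloride: +4, carbon dioxide: +4, urea: +4, methane: -4.
Net change = -4 − (+4) = -8.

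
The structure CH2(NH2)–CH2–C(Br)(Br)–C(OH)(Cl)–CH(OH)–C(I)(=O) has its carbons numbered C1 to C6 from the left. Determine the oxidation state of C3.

Assign +1 per bond to O/N/halogen, −1 per bond to H or an electropositive element, and 0 per bond to carbon.
C3 has one bond to C (0), one bond to C (0), one bond to Br (+1), one bond to Br (+1).
Oxidation state = 0 + 0 + 1 + 1 = +2.

+2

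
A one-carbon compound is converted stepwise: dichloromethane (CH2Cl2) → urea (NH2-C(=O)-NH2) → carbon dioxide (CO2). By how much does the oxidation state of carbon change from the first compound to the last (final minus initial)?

Carbon oxidation states along the series — dichloromethane: 0, urea: +4, carbon dioxide: +4.
Net change = +4 − (0) = +4.

+4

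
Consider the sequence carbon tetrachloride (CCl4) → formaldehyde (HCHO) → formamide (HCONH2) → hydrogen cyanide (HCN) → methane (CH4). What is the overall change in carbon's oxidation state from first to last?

-8

Carbon oxidation states along the series — carbon tetrachloride: +4, formaldehyde: 0, formamide: +2, hydrogen cyanide: +2, methane: -4.
Net change = -4 − (+4) = -8.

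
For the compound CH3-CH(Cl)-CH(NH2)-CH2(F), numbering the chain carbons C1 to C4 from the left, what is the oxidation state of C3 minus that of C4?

+1

C3: 2C, 1H, 1N → 0 − 1 + 1 = 0
C4: 1C, 2H, 1F → 0 − 2 + 1 = -1
Difference: 0 − (-1) = +1.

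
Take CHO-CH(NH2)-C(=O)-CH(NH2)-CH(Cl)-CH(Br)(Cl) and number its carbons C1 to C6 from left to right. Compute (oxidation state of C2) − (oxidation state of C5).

C2: 2C, 1H, 1N → 0 − 1 + 1 = 0
C5: 2C, 1H, 1Cl → 0 − 1 + 1 = 0
Difference: 0 − (0) = 0.

0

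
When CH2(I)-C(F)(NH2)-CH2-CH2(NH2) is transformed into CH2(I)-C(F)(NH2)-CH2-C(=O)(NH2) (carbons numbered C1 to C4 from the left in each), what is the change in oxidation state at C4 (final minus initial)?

Before: C4 has 1 bond to C, 2 bonds to H, 1 bond to N → oxidation state -1.
After: C4 has 1 bond to C, 2 bonds to O, 1 bond to N → oxidation state +3.
Δ = +3 − (-1) = +4, so this is an oxidation at C4.

+4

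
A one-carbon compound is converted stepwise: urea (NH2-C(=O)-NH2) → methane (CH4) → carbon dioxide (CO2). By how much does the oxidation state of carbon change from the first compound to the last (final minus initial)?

0

Carbon oxidation states along the series — urea: +4, methane: -4, carbon dioxide: +4.
Net change = +4 − (+4) = 0.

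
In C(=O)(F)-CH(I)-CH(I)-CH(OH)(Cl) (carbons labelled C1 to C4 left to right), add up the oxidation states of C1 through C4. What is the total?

+4

Count +1 for every bond to an atom more electronegative than carbon and −1 for every bond to one less electronegative; C–C bonds are 0. Tallying each carbon:
C1: 1C, 2O, 1F → 0 + 2 + 1 = +3
C2: 2C, 1H, 1I → 0 − 1 + 1 = 0
C3: 2C, 1H, 1I → 0 − 1 + 1 = 0
C4: 1C, 1H, 1O, 1Cl → 0 − 1 + 1 + 1 = +1
Sum = +3 + 0 + 0 + 1 = +4.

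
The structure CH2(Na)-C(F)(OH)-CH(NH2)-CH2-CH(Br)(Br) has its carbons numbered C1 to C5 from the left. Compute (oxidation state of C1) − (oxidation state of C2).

C1: 1C, 2H, 1Na → 0 − 2 − 1 = -3
C2: 2C, 1O, 1F → 0 + 1 + 1 = +2
Difference: -3 − (+2) = -5.

-5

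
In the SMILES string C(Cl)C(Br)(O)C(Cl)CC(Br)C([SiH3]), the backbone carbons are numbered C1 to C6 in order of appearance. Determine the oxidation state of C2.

C2 has one bond to C (0), one bond to C (0), one bond to Br (+1), one bond to O (+1).
Oxidation state = 0 + 0 + 1 + 1 = +2.

+2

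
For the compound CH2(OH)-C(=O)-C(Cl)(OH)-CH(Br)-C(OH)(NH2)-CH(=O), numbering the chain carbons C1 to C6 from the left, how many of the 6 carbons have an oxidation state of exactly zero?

Bonds to more-electronegative neighbours contribute +1 each, bonds to H or metals contribute −1 each, and C–C bonds contribute 0. Tallying each carbon:
C1: 1C, 2H, 1O → 0 − 2 + 1 = -1
C2: 2C, 2O → 0 + 2 = +2
C3: 2C, 1O, 1Cl → 0 + 1 + 1 = +2
C4: 2C, 1H, 1Br → 0 − 1 + 1 = 0
C5: 2C, 1O, 1N → 0 + 1 + 1 = +2
C6: 1C, 1H, 2O → 0 − 1 + 2 = +1
1 carbon (C4) meets the condition.

1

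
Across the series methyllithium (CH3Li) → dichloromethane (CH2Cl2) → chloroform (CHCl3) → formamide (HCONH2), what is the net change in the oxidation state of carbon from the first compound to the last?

Carbon oxidation states along the series — methyllithium: -4, dichloromethane: 0, chloroform: +2, formamide: +2.
Net change = +2 − (-4) = +6.

+6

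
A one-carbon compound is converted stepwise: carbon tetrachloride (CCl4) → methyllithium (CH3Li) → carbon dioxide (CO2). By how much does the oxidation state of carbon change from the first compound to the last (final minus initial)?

0

Carbon oxidation states along the series — carbon tetrachloride: +4, methyllithium: -4, carbon dioxide: +4.
Net change = +4 − (+4) = 0.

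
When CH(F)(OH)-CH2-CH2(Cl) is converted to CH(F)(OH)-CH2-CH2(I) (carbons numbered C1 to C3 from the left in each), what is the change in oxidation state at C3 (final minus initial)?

Before: C3 has 1 bond to C, 2 bonds to H, 1 bond to Cl → oxidation state -1.
After: C3 has 1 bond to C, 2 bonds to H, 1 bond to I → oxidation state -1.
Δ = -1 − (-1) = 0, so no net redox change at C3.

0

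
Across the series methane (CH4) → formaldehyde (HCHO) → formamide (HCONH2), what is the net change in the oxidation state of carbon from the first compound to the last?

+6

Carbon oxidation states along the series — methane: -4, formaldehyde: 0, formamide: +2.
Net change = +2 − (-4) = +6.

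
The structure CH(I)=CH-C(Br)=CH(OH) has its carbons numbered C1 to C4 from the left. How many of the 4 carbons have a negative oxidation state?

1

Tallying each carbon's bonds:
C1: 2C, 1H, 1I → 0 − 1 + 1 = 0
C2: 3C, 1H → 0 − 1 = -1
C3: 3C, 1Br → 0 + 1 = +1
C4: 2C, 1H, 1O → 0 − 1 + 1 = 0
1 carbon (C2) meets the condition.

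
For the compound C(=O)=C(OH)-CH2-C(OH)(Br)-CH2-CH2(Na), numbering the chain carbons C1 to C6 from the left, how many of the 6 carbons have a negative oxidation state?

Tallying each carbon's bonds:
C1: 2C, 2O → 0 + 2 = +2
C2: 3C, 1O → 0 + 1 = +1
C3: 2C, 2H → 0 − 2 = -2
C4: 2C, 1O, 1Br → 0 + 1 + 1 = +2
C5: 2C, 2H → 0 − 2 = -2
C6: 1C, 2H, 1Na → 0 − 2 − 1 = -3
3 carbons (C3, C5, C6) meet the condition.

3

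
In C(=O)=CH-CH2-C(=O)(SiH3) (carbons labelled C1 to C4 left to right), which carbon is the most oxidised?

C1

Tallying each carbon's bonds:
C1: 2C, 2O → 0 + 2 = +2
C2: 3C, 1H → 0 − 1 = -1
C3: 2C, 2H → 0 − 2 = -2
C4: 1C, 2O, 1Si → 0 + 2 − 1 = +1
The most oxidised carbon is C1 at +2.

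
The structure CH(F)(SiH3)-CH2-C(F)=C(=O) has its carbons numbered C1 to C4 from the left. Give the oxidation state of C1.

-1

C1 has one bond to C (0), one bond to F (+1), one bond to H (-1), one bond to Si (-1).
Oxidation state = 0 + 1 − 1 − 1 = -1.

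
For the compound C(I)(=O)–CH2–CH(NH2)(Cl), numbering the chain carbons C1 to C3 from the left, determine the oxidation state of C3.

+1

Count +1 for every bond to an atom more electronegative than carbon and −1 for every bond to one less electronegative; C–C bonds are 0.
C3 has one bond to C (0), one bond to H (-1), one bond to N (+1), one bond to Cl (+1).
Oxidation state = 0 − 1 + 1 + 1 = +1.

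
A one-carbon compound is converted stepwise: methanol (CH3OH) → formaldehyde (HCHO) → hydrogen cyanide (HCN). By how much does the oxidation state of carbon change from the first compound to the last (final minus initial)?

Carbon oxidation states along the series — methanol: -2, formaldehyde: 0, hydrogen cyanide: +2.
Net change = +2 − (-2) = +4.

+4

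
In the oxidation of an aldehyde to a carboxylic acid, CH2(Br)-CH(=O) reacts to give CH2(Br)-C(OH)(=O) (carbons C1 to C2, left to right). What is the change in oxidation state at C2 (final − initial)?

+2

Before: C2 has 1 bond to C, 1 bond to H, 2 bonds to O → oxidation state +1.
After: C2 has 1 bond to C, 3 bonds to O → oxidation state +3.
Δ = +3 − (+1) = +2, so this is an oxidation at C2.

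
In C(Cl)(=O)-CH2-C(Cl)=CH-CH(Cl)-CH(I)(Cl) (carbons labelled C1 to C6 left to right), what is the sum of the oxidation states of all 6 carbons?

+2

Count +1 for every bond to an atom more electronegative than carbon and −1 for every bond to one less electronegative; C–C bonds are 0. Tallying each carbon:
C1: 1C, 2O, 1Cl → 0 + 2 + 1 = +3
C2: 2C, 2H → 0 − 2 = -2
C3: 3C, 1Cl → 0 + 1 = +1
C4: 3C, 1H → 0 − 1 = -1
C5: 2C, 1H, 1Cl → 0 − 1 + 1 = 0
C6: 1C, 1H, 1Cl, 1I → 0 − 1 + 1 + 1 = +1
Sum = +3 − 2 + 1 − 1 + 0 + 1 = +2.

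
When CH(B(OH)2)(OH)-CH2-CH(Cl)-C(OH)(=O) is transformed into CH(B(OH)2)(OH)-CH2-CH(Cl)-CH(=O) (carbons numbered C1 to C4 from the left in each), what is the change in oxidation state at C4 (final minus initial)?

-2

Before: C4 has 1 bond to C, 3 bonds to O → oxidation state +3.
After: C4 has 1 bond to C, 1 bond to H, 2 bonds to O → oxidation state +1.
Δ = +1 − (+3) = -2, so this is a reduction at C4.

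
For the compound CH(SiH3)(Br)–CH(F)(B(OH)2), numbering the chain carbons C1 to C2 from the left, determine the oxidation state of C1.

-1

C1 has one bond to C (0), one bond to Si (-1), one bond to H (-1), one bond to Br (+1).
Oxidation state = 0 − 1 − 1 + 1 = -1.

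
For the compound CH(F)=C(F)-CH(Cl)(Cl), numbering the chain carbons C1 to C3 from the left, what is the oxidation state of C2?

+1

C2 has a double bond to C (2×0 = 0), one bond to C (0), one bond to F (+1).
Oxidation state = 0 + 0 + 1 = +1.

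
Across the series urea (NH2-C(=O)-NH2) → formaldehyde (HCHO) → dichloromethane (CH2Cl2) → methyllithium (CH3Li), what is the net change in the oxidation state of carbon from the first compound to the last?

Carbon oxidation states along the series — urea: +4, formaldehyde: 0, dichloromethane: 0, methyllithium: -4.
Net change = -4 − (+4) = -8.

-8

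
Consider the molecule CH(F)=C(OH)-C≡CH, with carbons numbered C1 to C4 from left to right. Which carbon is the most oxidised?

C2

Tallying each carbon's bonds:
C1: 2C, 1H, 1F → 0 − 1 + 1 = 0
C2: 3C, 1O → 0 + 1 = +1
C3: 4C → 0 = 0
C4: 3C, 1H → 0 − 1 = -1
The most oxidised carbon is C2 at +1.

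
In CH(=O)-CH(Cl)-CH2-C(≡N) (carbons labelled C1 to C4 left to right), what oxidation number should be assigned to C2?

0

Count +1 for every bond to an atom more electronegative than carbon and −1 for every bond to one less electronegative; C–C bonds are 0.
C2 has one bond to C (0), one bond to C (0), one bond to H (-1), one bond to Cl (+1).
Oxidation state = 0 + 0 − 1 + 1 = 0.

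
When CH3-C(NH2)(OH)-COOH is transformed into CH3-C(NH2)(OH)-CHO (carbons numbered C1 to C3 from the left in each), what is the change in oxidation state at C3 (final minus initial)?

-2

Before: C3 has 1 bond to C, 3 bonds to O → oxidation state +3.
After: C3 has 1 bond to C, 1 bond to H, 2 bonds to O → oxidation state +1.
Δ = +1 − (+3) = -2, so this is a reduction at C3.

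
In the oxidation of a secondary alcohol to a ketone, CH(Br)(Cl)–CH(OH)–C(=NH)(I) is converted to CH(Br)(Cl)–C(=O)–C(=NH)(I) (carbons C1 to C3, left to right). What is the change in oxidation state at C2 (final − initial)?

Before: C2 has 2 bonds to C, 1 bond to H, 1 bond to O → oxidation state 0.
After: C2 has 2 bonds to C, 2 bonds to O → oxidation state +2.
Δ = +2 − (0) = +2, so this is an oxidation at C2.

+2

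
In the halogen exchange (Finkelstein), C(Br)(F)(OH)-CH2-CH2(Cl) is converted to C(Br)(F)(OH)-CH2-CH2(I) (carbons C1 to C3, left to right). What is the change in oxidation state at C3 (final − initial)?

Before: C3 has 1 bond to C, 2 bonds to H, 1 bond to Cl → oxidation state -1.
After: C3 has 1 bond to C, 2 bonds to H, 1 bond to I → oxidation state -1.
Δ = -1 − (-1) = 0, so no net redox change at C3.

0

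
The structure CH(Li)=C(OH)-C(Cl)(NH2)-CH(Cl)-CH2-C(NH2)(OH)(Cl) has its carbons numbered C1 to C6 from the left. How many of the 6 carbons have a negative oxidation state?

Tallying each carbon's bonds:
C1: 2C, 1H, 1Li → 0 − 1 − 1 = -2
C2: 3C, 1O → 0 + 1 = +1
C3: 2C, 1N, 1Cl → 0 + 1 + 1 = +2
C4: 2C, 1H, 1Cl → 0 − 1 + 1 = 0
C5: 2C, 2H → 0 − 2 = -2
C6: 1C, 1O, 1N, 1Cl → 0 + 1 + 1 + 1 = +3
2 carbons (C1, C5) meet the condition.

2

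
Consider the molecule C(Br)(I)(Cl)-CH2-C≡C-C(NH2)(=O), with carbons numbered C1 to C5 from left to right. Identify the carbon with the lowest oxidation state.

C2

Assign +1 per bond to O/N/halogen, −1 per bond to H or an electropositive element, and 0 per bond to carbon. Tallying each carbon:
C1: 1C, 1Cl, 1Br, 1I → 0 + 1 + 1 + 1 = +3
C2: 2C, 2H → 0 − 2 = -2
C3: 4C → 0 = 0
C4: 4C → 0 = 0
C5: 1C, 2O, 1N → 0 + 2 + 1 = +3
The most reduced carbon is C2 at -2.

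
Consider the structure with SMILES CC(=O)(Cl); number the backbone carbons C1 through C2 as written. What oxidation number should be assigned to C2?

Count +1 for every bond to an atom more electronegative than carbon and −1 for every bond to one less electronegative; C–C bonds are 0.
C2 has one bond to C (0), a double bond to O (2×+1 = +2), one bond to Cl (+1).
Oxidation state = 0 + 2 + 1 = +3.

+3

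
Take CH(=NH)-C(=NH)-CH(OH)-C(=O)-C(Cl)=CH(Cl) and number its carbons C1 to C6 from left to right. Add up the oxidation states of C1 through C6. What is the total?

+6

Each bond to a more electronegative atom (O, N, halogen) counts +1, each bond to a less electronegative atom (H, metal, B, Si) counts −1, and each C–C bond counts 0. Tallying each carbon:
C1: 1C, 1H, 2N → 0 − 1 + 2 = +1
C2: 2C, 2N → 0 + 2 = +2
C3: 2C, 1H, 1O → 0 − 1 + 1 = 0
C4: 2C, 2O → 0 + 2 = +2
C5: 3C, 1Cl → 0 + 1 = +1
C6: 2C, 1H, 1Cl → 0 − 1 + 1 = 0
Sum = +1 + 2 + 0 + 2 + 1 + 0 = +6.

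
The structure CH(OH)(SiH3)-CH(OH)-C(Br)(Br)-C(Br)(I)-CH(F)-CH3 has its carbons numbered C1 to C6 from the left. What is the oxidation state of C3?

Bonds to more-electronegative neighbours contribute +1 each, bonds to H or metals contribute −1 each, and C–C bonds contribute 0.
C3 has one bond to C (0), one bond to C (0), one bond to Br (+1), one bond to Br (+1).
Oxidation state = 0 + 0 + 1 + 1 = +2.

+2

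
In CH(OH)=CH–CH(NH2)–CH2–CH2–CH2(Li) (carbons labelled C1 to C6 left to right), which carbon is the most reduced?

Assign +1 per bond to O/N/halogen, −1 per bond to H or an electropositive element, and 0 per bond to carbon. Tallying each carbon:
C1: 2C, 1H, 1O → 0 − 1 + 1 = 0
C2: 3C, 1H → 0 − 1 = -1
C3: 2C, 1H, 1N → 0 − 1 + 1 = 0
C4: 2C, 2H → 0 − 2 = -2
C5: 2C, 2H → 0 − 2 = -2
C6: 1C, 2H, 1Li → 0 − 2 − 1 = -3
The most reduced carbon is C6 at -3.

C6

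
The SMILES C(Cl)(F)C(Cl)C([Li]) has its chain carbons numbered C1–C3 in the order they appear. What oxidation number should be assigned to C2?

0

C2 has one bond to C (0), one bond to C (0), one bond to H (-1), one bond to Cl (+1).
Oxidation state = 0 + 0 − 1 + 1 = 0.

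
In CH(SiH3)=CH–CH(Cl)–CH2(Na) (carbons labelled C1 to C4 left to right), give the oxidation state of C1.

-2

Count +1 for every bond to an atom more electronegative than carbon and −1 for every bond to one less electronegative; C–C bonds are 0.
C1 has a double bond to C (2×0 = 0), one bond to Si (-1), one bond to H (-1).
Oxidation state = 0 − 1 − 1 = -2.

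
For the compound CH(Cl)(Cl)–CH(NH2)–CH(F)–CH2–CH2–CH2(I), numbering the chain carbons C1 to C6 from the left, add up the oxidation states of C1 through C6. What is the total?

Assign +1 per bond to O/N/halogen, −1 per bond to H or an electropositive element, and 0 per bond to carbon. Tallying each carbon:
C1: 1C, 1H, 2Cl → 0 − 1 + 2 = +1
C2: 2C, 1H, 1N → 0 − 1 + 1 = 0
C3: 2C, 1H, 1F → 0 − 1 + 1 = 0
C4: 2C, 2H → 0 − 2 = -2
C5: 2C, 2H → 0 − 2 = -2
C6: 1C, 2H, 1I → 0 − 2 + 1 = -1
Sum = +1 + 0 + 0 − 2 − 2 − 1 = -4.

-4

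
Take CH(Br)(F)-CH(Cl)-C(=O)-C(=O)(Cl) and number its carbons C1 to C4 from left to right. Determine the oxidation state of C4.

+3

C4 has one bond to C (0), a double bond to O (2×+1 = +2), one bond to Cl (+1).
Oxidation state = 0 + 2 + 1 = +3.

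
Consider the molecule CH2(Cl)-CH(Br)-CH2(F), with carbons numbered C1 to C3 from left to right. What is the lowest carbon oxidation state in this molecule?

Assign +1 per bond to O/N/halogen, −1 per bond to H or an electropositive element, and 0 per bond to carbon. Tallying each carbon:
C1: 1C, 2H, 1Cl → 0 − 2 + 1 = -1
C2: 2C, 1H, 1Br → 0 − 1 + 1 = 0
C3: 1C, 2H, 1F → 0 − 2 + 1 = -1
The lowest value is -1.

-1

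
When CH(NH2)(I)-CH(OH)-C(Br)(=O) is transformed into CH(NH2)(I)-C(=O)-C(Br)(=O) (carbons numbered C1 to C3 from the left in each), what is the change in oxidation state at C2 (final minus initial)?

Before: C2 has 2 bonds to C, 1 bond to H, 1 bond to O → oxidation state 0.
After: C2 has 2 bonds to C, 2 bonds to O → oxidation state +2.
Δ = +2 − (0) = +2, so this is an oxidation at C2.

+2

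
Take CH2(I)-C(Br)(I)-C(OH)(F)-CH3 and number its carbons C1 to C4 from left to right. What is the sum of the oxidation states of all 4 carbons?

0

Count +1 for every bond to an atom more electronegative than carbon and −1 for every bond to one less electronegative; C–C bonds are 0. Tallying each carbon:
C1: 1C, 2H, 1I → 0 − 2 + 1 = -1
C2: 2C, 1Br, 1I → 0 + 1 + 1 = +2
C3: 2C, 1O, 1F → 0 + 1 + 1 = +2
C4: 1C, 3H → 0 − 3 = -3
Sum = -1 + 2 + 2 − 3 = 0.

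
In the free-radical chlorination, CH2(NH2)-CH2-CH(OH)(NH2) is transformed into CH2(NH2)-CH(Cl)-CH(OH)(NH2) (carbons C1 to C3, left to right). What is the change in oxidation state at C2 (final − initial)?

Before: C2 has 2 bonds to C, 2 bonds to H → oxidation state -2.
After: C2 has 2 bonds to C, 1 bond to H, 1 bond to Cl → oxidation state 0.
Δ = 0 − (-2) = +2, so this is an oxidation at C2.

+2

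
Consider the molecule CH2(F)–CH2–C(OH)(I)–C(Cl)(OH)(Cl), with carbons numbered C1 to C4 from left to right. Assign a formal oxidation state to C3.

+2

C3 has one bond to C (0), one bond to C (0), one bond to O (+1), one bond to I (+1).
Oxidation state = 0 + 0 + 1 + 1 = +2.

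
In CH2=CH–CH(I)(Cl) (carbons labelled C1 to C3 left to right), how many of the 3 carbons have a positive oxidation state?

Tallying each carbon's bonds:
C1: 2C, 2H → 0 − 2 = -2
C2: 3C, 1H → 0 − 1 = -1
C3: 1C, 1H, 1Cl, 1I → 0 − 1 + 1 + 1 = +1
1 carbon (C3) meets the condition.

1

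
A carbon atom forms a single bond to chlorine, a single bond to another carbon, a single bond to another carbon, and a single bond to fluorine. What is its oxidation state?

The carbon has one bond to C (0), one bond to C (0), one bond to Cl (+1), one bond to F (+1).
Oxidation state = 0 + 0 + 1 + 1 = +2.

+2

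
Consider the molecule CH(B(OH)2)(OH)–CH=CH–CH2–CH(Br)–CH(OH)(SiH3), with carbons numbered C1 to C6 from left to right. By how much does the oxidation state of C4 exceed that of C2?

-1

C4: 2C, 2H → 0 − 2 = -2
C2: 3C, 1H → 0 − 1 = -1
Difference: -2 − (-1) = -1.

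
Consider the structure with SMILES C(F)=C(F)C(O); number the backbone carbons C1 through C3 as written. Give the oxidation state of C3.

-1

Count +1 for every bond to an atom more electronegative than carbon and −1 for every bond to one less electronegative; C–C bonds are 0.
C3 has one bond to C (0), one bond to H (-1), one bond to H (-1), one bond to O (+1).
Oxidation state = 0 − 1 − 1 + 1 = -1.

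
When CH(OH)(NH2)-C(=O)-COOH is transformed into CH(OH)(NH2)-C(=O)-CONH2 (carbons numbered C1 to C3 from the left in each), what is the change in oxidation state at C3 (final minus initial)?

0

Before: C3 has 1 bond to C, 3 bonds to O → oxidation state +3.
After: C3 has 1 bond to C, 2 bonds to O, 1 bond to N → oxidation state +3.
Δ = +3 − (+3) = 0, so no net redox change at C3.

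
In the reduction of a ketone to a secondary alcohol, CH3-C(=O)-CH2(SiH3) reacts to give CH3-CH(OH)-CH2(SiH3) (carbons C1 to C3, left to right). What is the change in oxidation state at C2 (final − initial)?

Before: C2 has 2 bonds to C, 2 bonds to O → oxidation state +2.
After: C2 has 2 bonds to C, 1 bond to H, 1 bond to O → oxidation state 0.
Δ = 0 − (+2) = -2, so this is a reduction at C2.

-2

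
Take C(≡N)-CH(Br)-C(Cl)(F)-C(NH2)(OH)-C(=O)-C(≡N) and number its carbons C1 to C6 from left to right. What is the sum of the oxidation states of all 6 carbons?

Count +1 for every bond to an atom more electronegative than carbon and −1 for every bond to one less electronegative; C–C bonds are 0. Tallying each carbon:
C1: 1C, 3N → 0 + 3 = +3
C2: 2C, 1H, 1Br → 0 − 1 + 1 = 0
C3: 2C, 1F, 1Cl → 0 + 1 + 1 = +2
C4: 2C, 1O, 1N → 0 + 1 + 1 = +2
C5: 2C, 2O → 0 + 2 = +2
C6: 1C, 3N → 0 + 3 = +3
Sum = +3 + 0 + 2 + 2 + 2 + 3 = +12.

+12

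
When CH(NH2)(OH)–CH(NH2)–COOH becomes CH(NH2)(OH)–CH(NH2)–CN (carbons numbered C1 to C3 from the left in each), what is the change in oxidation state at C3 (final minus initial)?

0

Before: C3 has 1 bond to C, 3 bonds to O → oxidation state +3.
After: C3 has 1 bond to C, 3 bonds to N → oxidation state +3.
Δ = +3 − (+3) = 0, so no net redox change at C3.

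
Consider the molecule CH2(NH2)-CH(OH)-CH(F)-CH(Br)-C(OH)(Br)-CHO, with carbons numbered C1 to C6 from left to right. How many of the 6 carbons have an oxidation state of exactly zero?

Tallying each carbon's bonds:
C1: 1C, 2H, 1N → 0 − 2 + 1 = -1
C2: 2C, 1H, 1O → 0 − 1 + 1 = 0
C3: 2C, 1H, 1F → 0 − 1 + 1 = 0
C4: 2C, 1H, 1Br → 0 − 1 + 1 = 0
C5: 2C, 1O, 1Br → 0 + 1 + 1 = +2
C6: 1C, 1H, 2O → 0 − 1 + 2 = +1
3 carbons (C2, C3, C4) meet the condition.

3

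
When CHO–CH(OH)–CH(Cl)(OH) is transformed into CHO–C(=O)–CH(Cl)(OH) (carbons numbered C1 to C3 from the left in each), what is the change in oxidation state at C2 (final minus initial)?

Before: C2 has 2 bonds to C, 1 bond to H, 1 bond to O → oxidation state 0.
After: C2 has 2 bonds to C, 2 bonds to O → oxidation state +2.
Δ = +2 − (0) = +2, so this is an oxidation at C2.

+2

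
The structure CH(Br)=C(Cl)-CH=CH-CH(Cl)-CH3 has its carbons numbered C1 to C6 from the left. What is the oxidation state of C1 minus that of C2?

C1: 2C, 1H, 1Br → 0 − 1 + 1 = 0
C2: 3C, 1Cl → 0 + 1 = +1
Difference: 0 − (+1) = -1.

-1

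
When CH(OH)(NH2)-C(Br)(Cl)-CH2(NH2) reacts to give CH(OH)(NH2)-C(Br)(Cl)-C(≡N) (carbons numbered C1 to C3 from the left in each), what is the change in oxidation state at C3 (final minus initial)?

Before: C3 has 1 bond to C, 2 bonds to H, 1 bond to N → oxidation state -1.
After: C3 has 1 bond to C, 3 bonds to N → oxidation state +3.
Δ = +3 − (-1) = +4, so this is an oxidation at C3.

+4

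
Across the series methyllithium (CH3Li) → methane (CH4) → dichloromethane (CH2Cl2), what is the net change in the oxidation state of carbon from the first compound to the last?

Carbon oxidation states along the series — methyllithium: -4, methane: -4, dichloromethane: 0.
Net change = 0 − (-4) = +4.

+4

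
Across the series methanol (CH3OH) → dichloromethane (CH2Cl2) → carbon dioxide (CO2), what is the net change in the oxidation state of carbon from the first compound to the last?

+6

Carbon oxidation states along the series — methanol: -2, dichloromethane: 0, carbon dioxide: +4.
Net change = +4 − (-2) = +6.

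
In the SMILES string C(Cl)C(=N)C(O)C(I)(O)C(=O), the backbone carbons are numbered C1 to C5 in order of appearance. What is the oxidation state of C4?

C4 has one bond to C (0), one bond to C (0), one bond to I (+1), one bond to O (+1).
Oxidation state = 0 + 0 + 1 + 1 = +2.

+2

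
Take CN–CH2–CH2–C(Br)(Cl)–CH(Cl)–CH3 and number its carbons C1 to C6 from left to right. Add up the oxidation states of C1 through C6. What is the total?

Count +1 for every bond to an atom more electronegative than carbon and −1 for every bond to one less electronegative; C–C bonds are 0. Tallying each carbon:
C1: 1C, 3N → 0 + 3 = +3
C2: 2C, 2H → 0 − 2 = -2
C3: 2C, 2H → 0 − 2 = -2
C4: 2C, 1Cl, 1Br → 0 + 1 + 1 = +2
C5: 2C, 1H, 1Cl → 0 − 1 + 1 = 0
C6: 1C, 3H → 0 − 3 = -3
Sum = +3 − 2 − 2 + 2 + 0 − 3 = -2.

-2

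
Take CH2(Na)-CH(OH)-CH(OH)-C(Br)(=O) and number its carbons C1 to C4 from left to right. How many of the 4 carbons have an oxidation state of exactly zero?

Count +1 for every bond to an atom more electronegative than carbon and −1 for every bond to one less electronegative; C–C bonds are 0. Tallying each carbon:
C1: 1C, 2H, 1Na → 0 − 2 − 1 = -3
C2: 2C, 1H, 1O → 0 − 1 + 1 = 0
C3: 2C, 1H, 1O → 0 − 1 + 1 = 0
C4: 1C, 2O, 1Br → 0 + 2 + 1 = +3
2 carbons (C2, C3) meet the condition.

2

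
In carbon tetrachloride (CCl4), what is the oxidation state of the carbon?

+4

Bonds to more-electronegative neighbours contribute +1 each, bonds to H or metals contribute −1 each, and C–C bonds contribute 0.
The carbon has one bond to Cl (+1), one bond to Cl (+1), one bond to Cl (+1), one bond to Cl (+1).
Oxidation state = +1 + 1 + 1 + 1 = +4.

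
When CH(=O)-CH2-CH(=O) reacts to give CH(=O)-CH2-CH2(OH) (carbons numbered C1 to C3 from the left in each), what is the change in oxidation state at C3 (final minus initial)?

-2

Before: C3 has 1 bond to C, 1 bond to H, 2 bonds to O → oxidation state +1.
After: C3 has 1 bond to C, 2 bonds to H, 1 bond to O → oxidation state -1.
Δ = -1 − (+1) = -2, so this is a reduction at C3.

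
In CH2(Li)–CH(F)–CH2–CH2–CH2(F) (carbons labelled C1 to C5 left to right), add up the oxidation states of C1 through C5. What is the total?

-8

Each bond to a more electronegative atom (O, N, halogen) counts +1, each bond to a less electronegative atom (H, metal, B, Si) counts −1, and each C–C bond counts 0. Tallying each carbon:
C1: 1C, 2H, 1Li → 0 − 2 − 1 = -3
C2: 2C, 1H, 1F → 0 − 1 + 1 = 0
C3: 2C, 2H → 0 − 2 = -2
C4: 2C, 2H → 0 − 2 = -2
C5: 1C, 2H, 1F → 0 − 2 + 1 = -1
Sum = -3 + 0 − 2 − 2 − 1 = -8.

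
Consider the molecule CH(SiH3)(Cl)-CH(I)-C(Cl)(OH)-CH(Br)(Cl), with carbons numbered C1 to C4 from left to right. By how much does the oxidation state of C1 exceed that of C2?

C1: 1C, 1H, 1Cl, 1Si → 0 − 1 + 1 − 1 = -1
C2: 2C, 1H, 1I → 0 − 1 + 1 = 0
Difference: -1 − (0) = -1.

-1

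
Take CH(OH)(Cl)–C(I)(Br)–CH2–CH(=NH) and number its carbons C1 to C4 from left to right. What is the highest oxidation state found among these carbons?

Tallying each carbon's bonds:
C1: 1C, 1H, 1O, 1Cl → 0 − 1 + 1 + 1 = +1
C2: 2C, 1Br, 1I → 0 + 1 + 1 = +2
C3: 2C, 2H → 0 − 2 = -2
C4: 1C, 1H, 2N → 0 − 1 + 2 = +1
The highest value is +2.

+2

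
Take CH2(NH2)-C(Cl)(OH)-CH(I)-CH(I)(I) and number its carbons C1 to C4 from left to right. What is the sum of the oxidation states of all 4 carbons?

Tallying each carbon's bonds:
C1: 1C, 2H, 1N → 0 − 2 + 1 = -1
C2: 2C, 1O, 1Cl → 0 + 1 + 1 = +2
C3: 2C, 1H, 1I → 0 − 1 + 1 = 0
C4: 1C, 1H, 2I → 0 − 1 + 2 = +1
Sum = -1 + 2 + 0 + 1 = +2.

+2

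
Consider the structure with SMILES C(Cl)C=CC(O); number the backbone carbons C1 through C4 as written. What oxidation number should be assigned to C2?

-1

Bonds to more-electronegative neighbours contribute +1 each, bonds to H or metals contribute −1 each, and C–C bonds contribute 0.
C2 has one bond to C (0), a double bond to C (2×0 = 0), one bond to H (-1).
Oxidation state = 0 + 0 − 1 = -1.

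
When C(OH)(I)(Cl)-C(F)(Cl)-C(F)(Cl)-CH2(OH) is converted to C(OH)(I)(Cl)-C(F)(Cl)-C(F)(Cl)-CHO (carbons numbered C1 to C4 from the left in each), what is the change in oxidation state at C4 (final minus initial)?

Before: C4 has 1 bond to C, 2 bonds to H, 1 bond to O → oxidation state -1.
After: C4 has 1 bond to C, 1 bond to H, 2 bonds to O → oxidation state +1.
Δ = +1 − (-1) = +2, so this is an oxidation at C4.

+2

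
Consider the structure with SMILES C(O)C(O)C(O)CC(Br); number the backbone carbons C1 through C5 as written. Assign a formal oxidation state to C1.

C1 has one bond to C (0), one bond to O (+1), one bond to H (-1), one bond to H (-1).
Oxidation state = 0 + 1 − 1 − 1 = -1.

-1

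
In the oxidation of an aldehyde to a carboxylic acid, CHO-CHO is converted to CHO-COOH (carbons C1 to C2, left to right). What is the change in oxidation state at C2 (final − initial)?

Before: C2 has 1 bond to C, 1 bond to H, 2 bonds to O → oxidation state +1.
After: C2 has 1 bond to C, 3 bonds to O → oxidation state +3.
Δ = +3 − (+1) = +2, so this is an oxidation at C2.

+2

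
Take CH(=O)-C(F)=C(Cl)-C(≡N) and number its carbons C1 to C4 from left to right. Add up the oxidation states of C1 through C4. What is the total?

Bonds to more-electronegative neighbours contribute +1 each, bonds to H or metals contribute −1 each, and C–C bonds contribute 0. Tallying each carbon:
C1: 1C, 1H, 2O → 0 − 1 + 2 = +1
C2: 3C, 1F → 0 + 1 = +1
C3: 3C, 1Cl → 0 + 1 = +1
C4: 1C, 3N → 0 + 3 = +3
Sum = +1 + 1 + 1 + 3 = +6.

+6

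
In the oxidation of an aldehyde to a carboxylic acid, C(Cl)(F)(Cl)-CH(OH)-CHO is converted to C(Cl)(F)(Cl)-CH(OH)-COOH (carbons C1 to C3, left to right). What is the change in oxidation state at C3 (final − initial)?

Before: C3 has 1 bond to C, 1 bond to H, 2 bonds to O → oxidation state +1.
After: C3 has 1 bond to C, 3 bonds to O → oxidation state +3.
Δ = +3 − (+1) = +2, so this is an oxidation at C3.

+2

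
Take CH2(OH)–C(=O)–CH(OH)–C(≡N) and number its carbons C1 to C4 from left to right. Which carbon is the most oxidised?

Bonds to more-electronegative neighbours contribute +1 each, bonds to H or metals contribute −1 each, and C–C bonds contribute 0. Tallying each carbon:
C1: 1C, 2H, 1O → 0 − 2 + 1 = -1
C2: 2C, 2O → 0 + 2 = +2
C3: 2C, 1H, 1O → 0 − 1 + 1 = 0
C4: 1C, 3N → 0 + 3 = +3
The most oxidised carbon is C4 at +3.

C4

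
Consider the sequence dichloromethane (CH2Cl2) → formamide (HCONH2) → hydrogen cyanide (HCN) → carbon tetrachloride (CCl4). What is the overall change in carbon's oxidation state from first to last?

Carbon oxidation states along the series — dichloromethane: 0, formamide: +2, hydrogen cyanide: +2, carbon tetrachloride: +4.
Net change = +4 − (0) = +4.

+4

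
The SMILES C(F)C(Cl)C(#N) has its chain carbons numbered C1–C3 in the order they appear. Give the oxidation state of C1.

-1

Each bond to a more electronegative atom (O, N, halogen) counts +1, each bond to a less electronegative atom (H, metal, B, Si) counts −1, and each C–C bond counts 0.
C1 has one bond to C (0), one bond to F (+1), one bond to H (-1), one bond to H (-1).
Oxidation state = 0 + 1 − 1 − 1 = -1.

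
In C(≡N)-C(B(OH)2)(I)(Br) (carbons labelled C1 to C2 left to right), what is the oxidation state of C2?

+1

C2 has one bond to C (0), one bond to B (-1), one bond to I (+1), one bond to Br (+1).
Oxidation state = 0 − 1 + 1 + 1 = +1.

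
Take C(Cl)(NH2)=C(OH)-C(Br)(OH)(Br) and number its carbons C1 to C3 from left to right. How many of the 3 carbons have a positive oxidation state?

3

Tallying each carbon's bonds:
C1: 2C, 1N, 1Cl → 0 + 1 + 1 = +2
C2: 3C, 1O → 0 + 1 = +1
C3: 1C, 1O, 2Br → 0 + 1 + 2 = +3
3 carbons (C1, C2, C3) meet the condition.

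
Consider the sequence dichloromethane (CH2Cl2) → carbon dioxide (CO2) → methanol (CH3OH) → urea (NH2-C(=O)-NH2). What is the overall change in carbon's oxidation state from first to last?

Carbon oxidation states along the series — dichloromethane: 0, carbon dioxide: +4, methanol: -2, urea: +4.
Net change = +4 − (0) = +4.

+4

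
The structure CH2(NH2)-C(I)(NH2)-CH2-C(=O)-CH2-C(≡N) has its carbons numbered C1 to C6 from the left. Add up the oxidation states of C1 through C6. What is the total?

Each bond to a more electronegative atom (O, N, halogen) counts +1, each bond to a less electronegative atom (H, metal, B, Si) counts −1, and each C–C bond counts 0. Tallying each carbon:
C1: 1C, 2H, 1N → 0 − 2 + 1 = -1
C2: 2C, 1N, 1I → 0 + 1 + 1 = +2
C3: 2C, 2H → 0 − 2 = -2
C4: 2C, 2O → 0 + 2 = +2
C5: 2C, 2H → 0 − 2 = -2
C6: 1C, 3N → 0 + 3 = +3
Sum = -1 + 2 − 2 + 2 − 2 + 3 = +2.

+2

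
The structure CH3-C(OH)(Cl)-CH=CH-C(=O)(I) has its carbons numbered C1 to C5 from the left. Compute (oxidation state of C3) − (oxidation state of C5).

C3: 3C, 1H → 0 − 1 = -1
C5: 1C, 2O, 1I → 0 + 2 + 1 = +3
Difference: -1 − (+3) = -4.

-4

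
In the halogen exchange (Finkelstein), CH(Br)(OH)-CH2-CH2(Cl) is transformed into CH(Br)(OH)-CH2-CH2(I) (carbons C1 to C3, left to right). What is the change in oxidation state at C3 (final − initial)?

Before: C3 has 1 bond to C, 2 bonds to H, 1 bond to Cl → oxidation state -1.
After: C3 has 1 bond to C, 2 bonds to H, 1 bond to I → oxidation state -1.
Δ = -1 − (-1) = 0, so no net redox change at C3.

0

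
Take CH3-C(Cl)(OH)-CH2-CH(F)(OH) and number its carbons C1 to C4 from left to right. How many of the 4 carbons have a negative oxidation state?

2

Tallying each carbon's bonds:
C1: 1C, 3H → 0 − 3 = -3
C2: 2C, 1O, 1Cl → 0 + 1 + 1 = +2
C3: 2C, 2H → 0 − 2 = -2
C4: 1C, 1H, 1O, 1F → 0 − 1 + 1 + 1 = +1
2 carbons (C1, C3) meet the condition.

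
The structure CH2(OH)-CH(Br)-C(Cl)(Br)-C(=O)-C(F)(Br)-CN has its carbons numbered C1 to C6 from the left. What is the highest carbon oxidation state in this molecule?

+3

Tallying each carbon's bonds:
C1: 1C, 2H, 1O → 0 − 2 + 1 = -1
C2: 2C, 1H, 1Br → 0 − 1 + 1 = 0
C3: 2C, 1Cl, 1Br → 0 + 1 + 1 = +2
C4: 2C, 2O → 0 + 2 = +2
C5: 2C, 1F, 1Br → 0 + 1 + 1 = +2
C6: 1C, 3N → 0 + 3 = +3
The highest value is +3.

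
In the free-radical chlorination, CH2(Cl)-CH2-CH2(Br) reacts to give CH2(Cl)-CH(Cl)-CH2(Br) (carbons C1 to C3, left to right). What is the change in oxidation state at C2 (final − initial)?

Before: C2 has 2 bonds to C, 2 bonds to H → oxidation state -2.
After: C2 has 2 bonds to C, 1 bond to H, 1 bond to Cl → oxidation state 0.
Δ = 0 − (-2) = +2, so this is an oxidation at C2.

+2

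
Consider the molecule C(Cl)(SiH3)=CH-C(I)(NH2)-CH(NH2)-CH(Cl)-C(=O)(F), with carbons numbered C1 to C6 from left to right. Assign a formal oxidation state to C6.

+3

Bonds to more-electronegative neighbours contribute +1 each, bonds to H or metals contribute −1 each, and C–C bonds contribute 0.
C6 has one bond to C (0), a double bond to O (2×+1 = +2), one bond to F (+1).
Oxidation state = 0 + 2 + 1 = +3.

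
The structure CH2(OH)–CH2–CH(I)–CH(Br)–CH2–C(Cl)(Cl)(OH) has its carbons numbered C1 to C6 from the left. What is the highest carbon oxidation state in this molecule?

+3

Tallying each carbon's bonds:
C1: 1C, 2H, 1O → 0 − 2 + 1 = -1
C2: 2C, 2H → 0 − 2 = -2
C3: 2C, 1H, 1I → 0 − 1 + 1 = 0
C4: 2C, 1H, 1Br → 0 − 1 + 1 = 0
C5: 2C, 2H → 0 − 2 = -2
C6: 1C, 1O, 2Cl → 0 + 1 + 2 = +3
The highest value is +3.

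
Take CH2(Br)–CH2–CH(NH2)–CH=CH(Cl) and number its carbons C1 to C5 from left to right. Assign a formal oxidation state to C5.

C5 has a double bond to C (2×0 = 0), one bond to Cl (+1), one bond to H (-1).
Oxidation state = 0 + 1 − 1 = 0.

0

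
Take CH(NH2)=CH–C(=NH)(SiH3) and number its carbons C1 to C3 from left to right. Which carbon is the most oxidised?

Tallying each carbon's bonds:
C1: 2C, 1H, 1N → 0 − 1 + 1 = 0
C2: 3C, 1H → 0 − 1 = -1
C3: 1C, 2N, 1Si → 0 + 2 − 1 = +1
The most oxidised carbon is C3 at +1.

C3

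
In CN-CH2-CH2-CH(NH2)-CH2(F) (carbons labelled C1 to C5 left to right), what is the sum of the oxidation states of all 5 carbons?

-2

Bonds to more-electronegative neighbours contribute +1 each, bonds to H or metals contribute −1 each, and C–C bonds contribute 0. Tallying each carbon:
C1: 1C, 3N → 0 + 3 = +3
C2: 2C, 2H → 0 − 2 = -2
C3: 2C, 2H → 0 − 2 = -2
C4: 2C, 1H, 1N → 0 − 1 + 1 = 0
C5: 1C, 2H, 1F → 0 − 2 + 1 = -1
Sum = +3 − 2 − 2 + 0 − 1 = -2.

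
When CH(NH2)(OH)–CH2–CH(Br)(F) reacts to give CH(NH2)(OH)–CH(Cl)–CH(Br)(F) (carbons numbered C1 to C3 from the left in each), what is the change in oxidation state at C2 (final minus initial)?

+2

Before: C2 has 2 bonds to C, 2 bonds to H → oxidation state -2.
After: C2 has 2 bonds to C, 1 bond to H, 1 bond to Cl → oxidation state 0.
Δ = 0 − (-2) = +2, so this is an oxidation at C2.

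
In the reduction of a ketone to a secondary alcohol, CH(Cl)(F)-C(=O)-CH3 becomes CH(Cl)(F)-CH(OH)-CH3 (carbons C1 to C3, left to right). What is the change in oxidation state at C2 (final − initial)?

Before: C2 has 2 bonds to C, 2 bonds to O → oxidation state +2.
After: C2 has 2 bonds to C, 1 bond to H, 1 bond to O → oxidation state 0.
Δ = 0 − (+2) = -2, so this is a reduction at C2.

-2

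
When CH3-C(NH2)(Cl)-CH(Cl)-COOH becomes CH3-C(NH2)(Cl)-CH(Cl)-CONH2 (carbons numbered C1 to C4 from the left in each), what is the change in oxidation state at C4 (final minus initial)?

0

Before: C4 has 1 bond to C, 3 bonds to O → oxidation state +3.
After: C4 has 1 bond to C, 2 bonds to O, 1 bond to N → oxidation state +3.
Δ = +3 − (+3) = 0, so no net redox change at C4.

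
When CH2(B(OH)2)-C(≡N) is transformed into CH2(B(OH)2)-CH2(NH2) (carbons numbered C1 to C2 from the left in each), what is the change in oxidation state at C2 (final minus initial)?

-4

Before: C2 has 1 bond to C, 3 bonds to N → oxidation state +3.
After: C2 has 1 bond to C, 2 bonds to H, 1 bond to N → oxidation state -1.
Δ = -1 − (+3) = -4, so this is a reduction at C2.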